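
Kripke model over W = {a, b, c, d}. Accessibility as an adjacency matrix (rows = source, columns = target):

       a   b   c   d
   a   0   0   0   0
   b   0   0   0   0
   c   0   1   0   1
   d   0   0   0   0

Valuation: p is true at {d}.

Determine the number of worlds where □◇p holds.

a: no successors, so □◇p holds vacuously. ✓
b: no successors, so □◇p holds vacuously. ✓
c: successors {b, d}; ◇p there: b:F, d:F. ✗
d: no successors, so □◇p holds vacuously. ✓
Satisfying worlds: {a, b, d}.

3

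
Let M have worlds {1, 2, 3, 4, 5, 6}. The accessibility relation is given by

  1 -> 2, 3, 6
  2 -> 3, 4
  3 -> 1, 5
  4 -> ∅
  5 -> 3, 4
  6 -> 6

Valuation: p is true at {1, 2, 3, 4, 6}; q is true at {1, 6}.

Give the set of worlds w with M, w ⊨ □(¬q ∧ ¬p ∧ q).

1: successors {2, 3, 6}; ¬q ∧ ¬p ∧ q there: 2:F, 3:F, 6:F. ✗
2: successors {3, 4}; ¬q ∧ ¬p ∧ q there: 3:F, 4:F. ✗
3: successors {1, 5}; ¬q ∧ ¬p ∧ q there: 1:F, 5:F. ✗
4: no successors, so □(¬q ∧ ¬p ∧ q) holds vacuously. ✓
5: successors {3, 4}; ¬q ∧ ¬p ∧ q there: 3:F, 4:F. ✗
6: successors {6}; ¬q ∧ ¬p ∧ q there: 6:F. ✗

{4}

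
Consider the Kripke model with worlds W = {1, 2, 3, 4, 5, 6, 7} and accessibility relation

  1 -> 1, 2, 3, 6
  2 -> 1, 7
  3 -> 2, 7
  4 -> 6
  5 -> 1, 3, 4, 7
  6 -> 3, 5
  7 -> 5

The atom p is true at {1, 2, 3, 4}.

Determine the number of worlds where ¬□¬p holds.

5

1: □¬p is F. ✓
2: □¬p is F. ✓
3: □¬p is F. ✓
4: □¬p is T. ✗
5: □¬p is F. ✓
6: □¬p is F. ✓
7: □¬p is T. ✗
Satisfying worlds: {1, 2, 3, 5, 6}.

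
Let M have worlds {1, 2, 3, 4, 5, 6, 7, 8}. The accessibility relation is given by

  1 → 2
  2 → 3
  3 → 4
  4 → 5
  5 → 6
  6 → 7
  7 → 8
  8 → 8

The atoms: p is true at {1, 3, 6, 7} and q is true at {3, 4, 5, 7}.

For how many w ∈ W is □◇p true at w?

3

1: successors {2}; ◇p there: 2:T. ✓
2: successors {3}; ◇p there: 3:F. ✗
3: successors {4}; ◇p there: 4:F. ✗
4: successors {5}; ◇p there: 5:T. ✓
5: successors {6}; ◇p there: 6:T. ✓
6: successors {7}; ◇p there: 7:F. ✗
7: successors {8}; ◇p there: 8:F. ✗
8: successors {8}; ◇p there: 8:F. ✗
Satisfying worlds: {1, 4, 5}.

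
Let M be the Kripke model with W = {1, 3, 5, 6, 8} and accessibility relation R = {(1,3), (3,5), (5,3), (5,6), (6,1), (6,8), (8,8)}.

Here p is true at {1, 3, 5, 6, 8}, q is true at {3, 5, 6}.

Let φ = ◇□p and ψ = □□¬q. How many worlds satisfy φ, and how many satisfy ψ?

5 and 1

For ◇□p:
1: successors {3}; □p there: 3:T. ✓
3: successors {5}; □p there: 5:T. ✓
5: successors {3, 6}; □p there: 3:T, 6:T. ✓
6: successors {1, 8}; □p there: 1:T, 8:T. ✓
8: successors {8}; □p there: 8:T. ✓
— 5 worlds.
For □□¬q:
1: successors {3}; □¬q there: 3:F. ✗
3: successors {5}; □¬q there: 5:F. ✗
5: successors {3, 6}; □¬q there: 3:F, 6:T. ✗
6: successors {1, 8}; □¬q there: 1:F, 8:T. ✗
8: successors {8}; □¬q there: 8:T. ✓
— 1 world.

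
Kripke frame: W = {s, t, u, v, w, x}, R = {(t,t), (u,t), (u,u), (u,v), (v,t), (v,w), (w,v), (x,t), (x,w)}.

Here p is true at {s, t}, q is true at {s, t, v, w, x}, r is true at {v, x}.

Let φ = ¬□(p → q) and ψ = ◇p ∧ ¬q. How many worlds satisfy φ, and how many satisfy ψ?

For ¬□(p → q):
s: □(p → q) is T. ✗
t: □(p → q) is T. ✗
u: □(p → q) is T. ✗
v: □(p → q) is T. ✗
w: □(p → q) is T. ✗
x: □(p → q) is T. ✗
— 0 worlds.
For ◇p ∧ ¬q:
s: ◇p is F, ¬q is F. ✗
t: ◇p is T, ¬q is F. ✗
u: ◇p is T, ¬q is T. ✓
v: ◇p is T, ¬q is F. ✗
w: ◇p is F, ¬q is F. ✗
x: ◇p is T, ¬q is F. ✗
— 1 world.

0 and 1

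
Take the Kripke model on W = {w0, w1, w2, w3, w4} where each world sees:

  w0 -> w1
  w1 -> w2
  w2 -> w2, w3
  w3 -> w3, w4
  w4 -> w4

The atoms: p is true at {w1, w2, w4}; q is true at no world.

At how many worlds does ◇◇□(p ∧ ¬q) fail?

2

w0: successors {w1}; ◇□(p ∧ ¬q) there: w1:F. ✗
w1: successors {w2}; ◇□(p ∧ ¬q) there: w2:F. ✗
w2: successors {w2, w3}; ◇□(p ∧ ¬q) there: w2:F, w3:T. ✓
w3: successors {w3, w4}; ◇□(p ∧ ¬q) there: w3:T, w4:T. ✓
w4: successors {w4}; ◇□(p ∧ ¬q) there: w4:T. ✓
Satisfying worlds: {w2, w3, w4}.
So ◇◇□(p ∧ ¬q) fails at the other 2 worlds.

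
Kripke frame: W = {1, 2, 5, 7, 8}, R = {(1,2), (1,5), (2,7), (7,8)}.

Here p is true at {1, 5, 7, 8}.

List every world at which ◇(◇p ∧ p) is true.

1: successors {2, 5}; ◇p ∧ p there: 2:F, 5:F. ✗
2: successors {7}; ◇p ∧ p there: 7:T. ✓
5: no successors, so ◇(◇p ∧ p) fails. ✗
7: successors {8}; ◇p ∧ p there: 8:F. ✗
8: no successors, so ◇(◇p ∧ p) fails. ✗

{2}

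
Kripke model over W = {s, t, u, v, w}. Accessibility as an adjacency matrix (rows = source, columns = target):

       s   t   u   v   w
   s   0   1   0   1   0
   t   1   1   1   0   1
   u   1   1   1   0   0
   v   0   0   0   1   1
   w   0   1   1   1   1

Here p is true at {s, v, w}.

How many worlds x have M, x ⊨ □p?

1

s: successors {t, v}; p there: t:F, v:T. ✗
t: successors {s, t, u, w}; p there: s:T, t:F, u:F, w:T. ✗
u: successors {s, t, u}; p there: s:T, t:F, u:F. ✗
v: successors {v, w}; p there: v:T, w:T. ✓
w: successors {t, u, v, w}; p there: t:F, u:F, v:T, w:T. ✗
Satisfying worlds: {v}.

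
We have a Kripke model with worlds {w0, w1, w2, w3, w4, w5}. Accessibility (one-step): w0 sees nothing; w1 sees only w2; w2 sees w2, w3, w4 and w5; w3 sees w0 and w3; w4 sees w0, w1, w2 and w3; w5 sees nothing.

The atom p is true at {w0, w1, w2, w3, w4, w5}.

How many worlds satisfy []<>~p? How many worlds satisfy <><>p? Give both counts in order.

For []<>~p:
w0: no successors, so []<>~p holds vacuously. ✓
w1: successors {w2}; <>~p there: w2:F. ✗
w2: successors {w2, w3, w4, w5}; <>~p there: w2:F, w3:F, w4:F, w5:F. ✗
w3: successors {w0, w3}; <>~p there: w0:F, w3:F. ✗
w4: successors {w0, w1, w2, w3}; <>~p there: w0:F, w1:F, w2:F, w3:F. ✗
w5: no successors, so []<>~p holds vacuously. ✓
— 2 worlds.
For <><>p:
w0: no successors, so <><>p fails. ✗
w1: successors {w2}; <>p there: w2:T. ✓
w2: successors {w2, w3, w4, w5}; <>p there: w2:T, w3:T, w4:T, w5:F. ✓
w3: successors {w0, w3}; <>p there: w0:F, w3:T. ✓
w4: successors {w0, w1, w2, w3}; <>p there: w0:F, w1:T, w2:T, w3:T. ✓
w5: no successors, so <><>p fails. ✗
— 4 worlds.

2 and 4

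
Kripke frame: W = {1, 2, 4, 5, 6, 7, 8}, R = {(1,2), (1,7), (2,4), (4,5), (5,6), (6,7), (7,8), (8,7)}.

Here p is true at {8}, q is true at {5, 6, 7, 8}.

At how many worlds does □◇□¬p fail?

1: successors {2, 7}; ◇□¬p there: 2:T, 7:T. ✓
2: successors {4}; ◇□¬p there: 4:T. ✓
4: successors {5}; ◇□¬p there: 5:T. ✓
5: successors {6}; ◇□¬p there: 6:F. ✗
6: successors {7}; ◇□¬p there: 7:T. ✓
7: successors {8}; ◇□¬p there: 8:F. ✗
8: successors {7}; ◇□¬p there: 7:T. ✓
Satisfying worlds: {1, 2, 4, 6, 8}.
So □◇□¬p fails at the other 2 worlds.

2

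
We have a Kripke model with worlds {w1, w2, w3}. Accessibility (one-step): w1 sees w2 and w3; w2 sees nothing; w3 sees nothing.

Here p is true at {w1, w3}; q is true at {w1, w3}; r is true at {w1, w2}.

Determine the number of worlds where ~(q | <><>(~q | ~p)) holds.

w1: q | <><>(~q | ~p) is T. ✗
w2: q | <><>(~q | ~p) is F. ✓
w3: q | <><>(~q | ~p) is T. ✗
Satisfying worlds: {w2}.

1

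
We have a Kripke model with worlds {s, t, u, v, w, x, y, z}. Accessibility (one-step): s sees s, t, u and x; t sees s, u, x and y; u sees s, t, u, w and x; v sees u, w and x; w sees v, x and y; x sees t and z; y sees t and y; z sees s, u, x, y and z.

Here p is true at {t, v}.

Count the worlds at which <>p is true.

5

s: successors {s, t, u, x}; p there: s:F, t:T, u:F, x:F. ✓
t: successors {s, u, x, y}; p there: s:F, u:F, x:F, y:F. ✗
u: successors {s, t, u, w, x}; p there: s:F, t:T, u:F, w:F, x:F. ✓
v: successors {u, w, x}; p there: u:F, w:F, x:F. ✗
w: successors {v, x, y}; p there: v:T, x:F, y:F. ✓
x: successors {t, z}; p there: t:T, z:F. ✓
y: successors {t, y}; p there: t:T, y:F. ✓
z: successors {s, u, x, y, z}; p there: s:F, u:F, x:F, y:F, z:F. ✗
Satisfying worlds: {s, u, w, x, y}.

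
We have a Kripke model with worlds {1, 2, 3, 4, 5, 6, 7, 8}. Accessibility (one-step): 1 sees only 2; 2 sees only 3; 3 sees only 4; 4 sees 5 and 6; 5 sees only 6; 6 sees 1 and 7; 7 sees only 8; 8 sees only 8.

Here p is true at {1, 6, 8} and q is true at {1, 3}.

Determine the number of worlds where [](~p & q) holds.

1: successors {2}; ~p & q there: 2:F. ✗
2: successors {3}; ~p & q there: 3:T. ✓
3: successors {4}; ~p & q there: 4:F. ✗
4: successors {5, 6}; ~p & q there: 5:F, 6:F. ✗
5: successors {6}; ~p & q there: 6:F. ✗
6: successors {1, 7}; ~p & q there: 1:F, 7:F. ✗
7: successors {8}; ~p & q there: 8:F. ✗
8: successors {8}; ~p & q there: 8:F. ✗
Satisfying worlds: {2}.

1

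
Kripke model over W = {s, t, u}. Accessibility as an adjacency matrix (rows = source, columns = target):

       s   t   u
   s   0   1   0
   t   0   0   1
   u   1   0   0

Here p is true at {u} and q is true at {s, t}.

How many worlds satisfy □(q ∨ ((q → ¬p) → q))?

2

s: successors {t}; q ∨ ((q → ¬p) → q) there: t:T. ✓
t: successors {u}; q ∨ ((q → ¬p) → q) there: u:F. ✗
u: successors {s}; q ∨ ((q → ¬p) → q) there: s:T. ✓
Satisfying worlds: {s, u}.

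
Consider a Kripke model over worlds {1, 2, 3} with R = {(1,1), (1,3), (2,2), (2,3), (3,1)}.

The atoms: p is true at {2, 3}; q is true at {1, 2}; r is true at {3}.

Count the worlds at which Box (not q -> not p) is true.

1: successors {1, 3}; not q -> not p there: 1:T, 3:F. ✗
2: successors {2, 3}; not q -> not p there: 2:T, 3:F. ✗
3: successors {1}; not q -> not p there: 1:T. ✓
Satisfying worlds: {3}.

1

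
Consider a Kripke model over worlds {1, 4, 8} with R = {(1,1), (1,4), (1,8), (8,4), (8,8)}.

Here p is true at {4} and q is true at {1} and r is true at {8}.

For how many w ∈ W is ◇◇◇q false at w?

2

1: successors {1, 4, 8}; ◇◇q there: 1:T, 4:F, 8:F. ✓
4: no successors, so ◇◇◇q fails. ✗
8: successors {4, 8}; ◇◇q there: 4:F, 8:F. ✗
Satisfying worlds: {1}.
So ◇◇◇q fails at the other 2 worlds.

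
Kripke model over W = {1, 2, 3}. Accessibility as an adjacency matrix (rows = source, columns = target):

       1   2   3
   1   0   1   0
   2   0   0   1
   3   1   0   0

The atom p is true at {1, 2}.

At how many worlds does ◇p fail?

1: successors {2}; p there: 2:T. ✓
2: successors {3}; p there: 3:F. ✗
3: successors {1}; p there: 1:T. ✓
Satisfying worlds: {1, 3}.
So ◇p fails at the other 1 world.

1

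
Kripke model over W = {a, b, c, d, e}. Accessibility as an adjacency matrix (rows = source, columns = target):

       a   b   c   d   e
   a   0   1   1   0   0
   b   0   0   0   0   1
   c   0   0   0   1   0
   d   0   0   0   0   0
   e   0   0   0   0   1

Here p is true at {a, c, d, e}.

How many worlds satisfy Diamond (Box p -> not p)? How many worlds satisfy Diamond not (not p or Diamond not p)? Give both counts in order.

For Diamond (Box p -> not p):
a: successors {b, c}; Box p -> not p there: b:T, c:F. ✓
b: successors {e}; Box p -> not p there: e:F. ✗
c: successors {d}; Box p -> not p there: d:F. ✗
d: no successors, so Diamond (Box p -> not p) fails. ✗
e: successors {e}; Box p -> not p there: e:F. ✗
— 1 world.
For Diamond not (not p or Diamond not p):
a: successors {b, c}; not (not p or Diamond not p) there: b:F, c:T. ✓
b: successors {e}; not (not p or Diamond not p) there: e:T. ✓
c: successors {d}; not (not p or Diamond not p) there: d:T. ✓
d: no successors, so Diamond not (not p or Diamond not p) fails. ✗
e: successors {e}; not (not p or Diamond not p) there: e:T. ✓
— 4 worlds.

1 and 4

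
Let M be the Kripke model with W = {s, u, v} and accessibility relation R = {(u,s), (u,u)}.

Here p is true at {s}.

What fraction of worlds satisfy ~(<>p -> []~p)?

s: <>p -> []~p is T. ✗
u: <>p -> []~p is F. ✓
v: <>p -> []~p is T. ✗
That's 1 of 3 worlds, so 1/3.

1/3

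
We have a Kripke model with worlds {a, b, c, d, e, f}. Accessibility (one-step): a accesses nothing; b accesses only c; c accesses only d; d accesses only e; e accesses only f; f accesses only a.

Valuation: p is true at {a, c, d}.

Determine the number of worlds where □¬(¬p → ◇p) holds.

2

a: no successors, so □¬(¬p → ◇p) holds vacuously. ✓
b: successors {c}; ¬(¬p → ◇p) there: c:F. ✗
c: successors {d}; ¬(¬p → ◇p) there: d:F. ✗
d: successors {e}; ¬(¬p → ◇p) there: e:T. ✓
e: successors {f}; ¬(¬p → ◇p) there: f:F. ✗
f: successors {a}; ¬(¬p → ◇p) there: a:F. ✗
Satisfying worlds: {a, d}.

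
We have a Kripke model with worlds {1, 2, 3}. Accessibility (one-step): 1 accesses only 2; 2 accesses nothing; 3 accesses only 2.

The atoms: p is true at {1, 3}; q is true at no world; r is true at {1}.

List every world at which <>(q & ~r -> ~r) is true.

1: successors {2}; q & ~r -> ~r there: 2:T. ✓
2: no successors, so <>(q & ~r -> ~r) fails. ✗
3: successors {2}; q & ~r -> ~r there: 2:T. ✓

{1, 3}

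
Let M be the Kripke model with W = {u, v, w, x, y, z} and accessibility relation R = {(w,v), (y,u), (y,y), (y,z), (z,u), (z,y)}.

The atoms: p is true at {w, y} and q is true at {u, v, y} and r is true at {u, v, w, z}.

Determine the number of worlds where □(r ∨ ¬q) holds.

4

u: no successors, so □(r ∨ ¬q) holds vacuously. ✓
v: no successors, so □(r ∨ ¬q) holds vacuously. ✓
w: successors {v}; r ∨ ¬q there: v:T. ✓
x: no successors, so □(r ∨ ¬q) holds vacuously. ✓
y: successors {u, y, z}; r ∨ ¬q there: u:T, y:F, z:T. ✗
z: successors {u, y}; r ∨ ¬q there: u:T, y:F. ✗
Satisfying worlds: {u, v, w, x}.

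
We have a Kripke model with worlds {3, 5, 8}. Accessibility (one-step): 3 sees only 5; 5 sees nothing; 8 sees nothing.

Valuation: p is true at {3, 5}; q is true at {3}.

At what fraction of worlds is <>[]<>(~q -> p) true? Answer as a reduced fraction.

1/3

3: successors {5}; []<>(~q -> p) there: 5:T. ✓
5: no successors, so <>[]<>(~q -> p) fails. ✗
8: no successors, so <>[]<>(~q -> p) fails. ✗
That's 1 of 3 worlds, so 1/3.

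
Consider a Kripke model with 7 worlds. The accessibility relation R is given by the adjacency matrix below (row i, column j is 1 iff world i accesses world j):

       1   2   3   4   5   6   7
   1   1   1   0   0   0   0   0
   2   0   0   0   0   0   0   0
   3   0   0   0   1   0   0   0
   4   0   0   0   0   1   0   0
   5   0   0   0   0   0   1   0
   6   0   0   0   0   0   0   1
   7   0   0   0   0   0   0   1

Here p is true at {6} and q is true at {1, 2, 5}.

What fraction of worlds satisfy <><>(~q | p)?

1: successors {1, 2}; <>(~q | p) there: 1:F, 2:F. ✗
2: no successors, so <><>(~q | p) fails. ✗
3: successors {4}; <>(~q | p) there: 4:F. ✗
4: successors {5}; <>(~q | p) there: 5:T. ✓
5: successors {6}; <>(~q | p) there: 6:T. ✓
6: successors {7}; <>(~q | p) there: 7:T. ✓
7: successors {7}; <>(~q | p) there: 7:T. ✓
That's 4 of 7 worlds, so 4/7.

4/7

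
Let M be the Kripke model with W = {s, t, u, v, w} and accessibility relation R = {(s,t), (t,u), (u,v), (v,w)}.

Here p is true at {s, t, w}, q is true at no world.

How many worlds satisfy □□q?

2

s: successors {t}; □q there: t:F. ✗
t: successors {u}; □q there: u:F. ✗
u: successors {v}; □q there: v:F. ✗
v: successors {w}; □q there: w:T. ✓
w: no successors, so □□q holds vacuously. ✓
Satisfying worlds: {v, w}.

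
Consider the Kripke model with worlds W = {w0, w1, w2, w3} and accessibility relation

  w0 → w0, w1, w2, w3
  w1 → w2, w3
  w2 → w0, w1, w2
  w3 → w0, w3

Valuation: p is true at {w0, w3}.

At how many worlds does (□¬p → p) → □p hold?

w0: □¬p → p is T, □p is F. ✗
w1: □¬p → p is T, □p is F. ✗
w2: □¬p → p is T, □p is F. ✗
w3: □¬p → p is T, □p is T. ✓
Satisfying worlds: {w3}.

1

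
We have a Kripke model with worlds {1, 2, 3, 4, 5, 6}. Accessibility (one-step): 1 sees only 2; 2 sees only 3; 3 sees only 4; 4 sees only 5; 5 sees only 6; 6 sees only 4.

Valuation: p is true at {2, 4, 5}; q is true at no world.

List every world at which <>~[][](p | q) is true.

{3, 6}

1: successors {2}; ~[][](p | q) there: 2:F. ✗
2: successors {3}; ~[][](p | q) there: 3:F. ✗
3: successors {4}; ~[][](p | q) there: 4:T. ✓
4: successors {5}; ~[][](p | q) there: 5:F. ✗
5: successors {6}; ~[][](p | q) there: 6:F. ✗
6: successors {4}; ~[][](p | q) there: 4:T. ✓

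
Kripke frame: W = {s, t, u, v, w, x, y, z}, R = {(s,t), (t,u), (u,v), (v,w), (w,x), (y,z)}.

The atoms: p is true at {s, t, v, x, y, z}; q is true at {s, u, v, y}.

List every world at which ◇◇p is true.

s: successors {t}; ◇p there: t:F. ✗
t: successors {u}; ◇p there: u:T. ✓
u: successors {v}; ◇p there: v:F. ✗
v: successors {w}; ◇p there: w:T. ✓
w: successors {x}; ◇p there: x:F. ✗
x: no successors, so ◇◇p fails. ✗
y: successors {z}; ◇p there: z:F. ✗
z: no successors, so ◇◇p fails. ✗

{t, v}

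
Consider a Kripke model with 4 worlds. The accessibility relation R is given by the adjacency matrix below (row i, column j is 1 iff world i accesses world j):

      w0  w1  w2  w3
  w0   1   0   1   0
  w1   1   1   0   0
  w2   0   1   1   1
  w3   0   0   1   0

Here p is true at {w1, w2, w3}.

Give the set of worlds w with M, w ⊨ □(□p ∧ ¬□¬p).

{w3}

w0: successors {w0, w2}; □p ∧ ¬□¬p there: w0:F, w2:T. ✗
w1: successors {w0, w1}; □p ∧ ¬□¬p there: w0:F, w1:F. ✗
w2: successors {w1, w2, w3}; □p ∧ ¬□¬p there: w1:F, w2:T, w3:T. ✗
w3: successors {w2}; □p ∧ ¬□¬p there: w2:T. ✓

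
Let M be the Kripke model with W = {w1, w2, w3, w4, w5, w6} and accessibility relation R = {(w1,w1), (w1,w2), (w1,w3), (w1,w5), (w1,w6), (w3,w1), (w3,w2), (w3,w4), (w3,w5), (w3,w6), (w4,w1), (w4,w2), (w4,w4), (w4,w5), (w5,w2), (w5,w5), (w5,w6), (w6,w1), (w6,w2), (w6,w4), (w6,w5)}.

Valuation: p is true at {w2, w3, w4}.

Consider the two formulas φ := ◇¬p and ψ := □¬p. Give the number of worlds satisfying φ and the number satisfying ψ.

5 and 1

For ◇¬p:
w1: successors {w1, w2, w3, w5, w6}; ¬p there: w1:T, w2:F, w3:F, w5:T, w6:T. ✓
w2: no successors, so ◇¬p fails. ✗
w3: successors {w1, w2, w4, w5, w6}; ¬p there: w1:T, w2:F, w4:F, w5:T, w6:T. ✓
w4: successors {w1, w2, w4, w5}; ¬p there: w1:T, w2:F, w4:F, w5:T. ✓
w5: successors {w2, w5, w6}; ¬p there: w2:F, w5:T, w6:T. ✓
w6: successors {w1, w2, w4, w5}; ¬p there: w1:T, w2:F, w4:F, w5:T. ✓
— 5 worlds.
For □¬p:
w1: successors {w1, w2, w3, w5, w6}; ¬p there: w1:T, w2:F, w3:F, w5:T, w6:T. ✗
w2: no successors, so □¬p holds vacuously. ✓
w3: successors {w1, w2, w4, w5, w6}; ¬p there: w1:T, w2:F, w4:F, w5:T, w6:T. ✗
w4: successors {w1, w2, w4, w5}; ¬p there: w1:T, w2:F, w4:F, w5:T. ✗
w5: successors {w2, w5, w6}; ¬p there: w2:F, w5:T, w6:T. ✗
w6: successors {w1, w2, w4, w5}; ¬p there: w1:T, w2:F, w4:F, w5:T. ✗
— 1 world.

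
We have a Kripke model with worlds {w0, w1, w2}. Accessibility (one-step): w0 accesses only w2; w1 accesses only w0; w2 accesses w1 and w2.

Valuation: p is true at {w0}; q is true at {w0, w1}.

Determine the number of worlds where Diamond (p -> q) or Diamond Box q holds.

w0: Diamond (p -> q) is T, Diamond Box q is F. ✓
w1: Diamond (p -> q) is T, Diamond Box q is F. ✓
w2: Diamond (p -> q) is T, Diamond Box q is T. ✓
Satisfying worlds: {w0, w1, w2}.

3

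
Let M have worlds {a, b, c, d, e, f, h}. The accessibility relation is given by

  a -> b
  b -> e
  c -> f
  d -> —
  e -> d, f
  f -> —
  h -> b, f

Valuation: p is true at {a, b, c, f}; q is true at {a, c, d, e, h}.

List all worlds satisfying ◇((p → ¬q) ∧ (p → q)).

{b, e}

a: successors {b}; (p → ¬q) ∧ (p → q) there: b:F. ✗
b: successors {e}; (p → ¬q) ∧ (p → q) there: e:T. ✓
c: successors {f}; (p → ¬q) ∧ (p → q) there: f:F. ✗
d: no successors, so ◇((p → ¬q) ∧ (p → q)) fails. ✗
e: successors {d, f}; (p → ¬q) ∧ (p → q) there: d:T, f:F. ✓
f: no successors, so ◇((p → ¬q) ∧ (p → q)) fails. ✗
h: successors {b, f}; (p → ¬q) ∧ (p → q) there: b:F, f:F. ✗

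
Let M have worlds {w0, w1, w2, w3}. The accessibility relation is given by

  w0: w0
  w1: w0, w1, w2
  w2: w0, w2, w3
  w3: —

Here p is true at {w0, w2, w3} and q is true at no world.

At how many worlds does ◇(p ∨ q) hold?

w0: successors {w0}; p ∨ q there: w0:T. ✓
w1: successors {w0, w1, w2}; p ∨ q there: w0:T, w1:F, w2:T. ✓
w2: successors {w0, w2, w3}; p ∨ q there: w0:T, w2:T, w3:T. ✓
w3: no successors, so ◇(p ∨ q) fails. ✗
Satisfying worlds: {w0, w1, w2}.

3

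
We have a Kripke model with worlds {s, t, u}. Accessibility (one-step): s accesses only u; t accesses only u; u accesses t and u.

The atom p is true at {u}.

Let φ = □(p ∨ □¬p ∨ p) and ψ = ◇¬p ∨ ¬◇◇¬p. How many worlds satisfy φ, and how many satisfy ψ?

2 and 1

For □(p ∨ □¬p ∨ p):
s: successors {u}; p ∨ □¬p ∨ p there: u:T. ✓
t: successors {u}; p ∨ □¬p ∨ p there: u:T. ✓
u: successors {t, u}; p ∨ □¬p ∨ p there: t:F, u:T. ✗
— 2 worlds.
For ◇¬p ∨ ¬◇◇¬p:
s: ◇¬p is F, ¬◇◇¬p is F. ✗
t: ◇¬p is F, ¬◇◇¬p is F. ✗
u: ◇¬p is T, ¬◇◇¬p is F. ✓
— 1 world.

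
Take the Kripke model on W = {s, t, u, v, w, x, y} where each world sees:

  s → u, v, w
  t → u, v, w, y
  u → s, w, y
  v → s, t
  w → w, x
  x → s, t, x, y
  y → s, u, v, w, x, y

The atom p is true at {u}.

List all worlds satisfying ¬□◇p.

s: □◇p is F. ✓
t: □◇p is F. ✓
u: □◇p is F. ✓
v: □◇p is T. ✗
w: □◇p is F. ✓
x: □◇p is F. ✓
y: □◇p is F. ✓

{s, t, u, w, x, y}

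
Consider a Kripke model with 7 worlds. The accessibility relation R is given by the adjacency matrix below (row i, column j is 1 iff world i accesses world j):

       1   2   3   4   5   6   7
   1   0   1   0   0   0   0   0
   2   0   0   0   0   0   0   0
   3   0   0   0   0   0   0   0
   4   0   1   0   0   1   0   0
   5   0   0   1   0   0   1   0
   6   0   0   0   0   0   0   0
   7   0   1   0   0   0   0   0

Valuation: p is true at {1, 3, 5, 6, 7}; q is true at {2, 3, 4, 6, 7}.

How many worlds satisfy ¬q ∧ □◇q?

1: ¬q is T, □◇q is F. ✗
2: ¬q is F, □◇q is T. ✗
3: ¬q is F, □◇q is T. ✗
4: ¬q is F, □◇q is F. ✗
5: ¬q is T, □◇q is F. ✗
6: ¬q is F, □◇q is T. ✗
7: ¬q is F, □◇q is F. ✗
Satisfying worlds: ∅.

0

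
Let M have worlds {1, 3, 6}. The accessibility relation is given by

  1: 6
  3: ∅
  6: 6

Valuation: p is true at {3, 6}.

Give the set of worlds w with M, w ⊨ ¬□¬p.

1: □¬p is F. ✓
3: □¬p is T. ✗
6: □¬p is F. ✓

{1, 6}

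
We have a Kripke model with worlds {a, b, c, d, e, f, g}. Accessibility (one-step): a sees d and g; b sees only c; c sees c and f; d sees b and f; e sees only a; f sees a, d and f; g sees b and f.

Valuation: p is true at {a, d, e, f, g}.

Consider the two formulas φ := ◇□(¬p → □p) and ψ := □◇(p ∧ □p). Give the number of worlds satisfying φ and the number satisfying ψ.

5 and 3

For ◇□(¬p → □p):
a: successors {d, g}; □(¬p → □p) there: d:F, g:F. ✗
b: successors {c}; □(¬p → □p) there: c:F. ✗
c: successors {c, f}; □(¬p → □p) there: c:F, f:T. ✓
d: successors {b, f}; □(¬p → □p) there: b:F, f:T. ✓
e: successors {a}; □(¬p → □p) there: a:T. ✓
f: successors {a, d, f}; □(¬p → □p) there: a:T, d:F, f:T. ✓
g: successors {b, f}; □(¬p → □p) there: b:F, f:T. ✓
— 5 worlds.
For □◇(p ∧ □p):
a: successors {d, g}; ◇(p ∧ □p) there: d:T, g:T. ✓
b: successors {c}; ◇(p ∧ □p) there: c:T. ✓
c: successors {c, f}; ◇(p ∧ □p) there: c:T, f:T. ✓
d: successors {b, f}; ◇(p ∧ □p) there: b:F, f:T. ✗
e: successors {a}; ◇(p ∧ □p) there: a:F. ✗
f: successors {a, d, f}; ◇(p ∧ □p) there: a:F, d:T, f:T. ✗
g: successors {b, f}; ◇(p ∧ □p) there: b:F, f:T. ✗
— 3 worlds.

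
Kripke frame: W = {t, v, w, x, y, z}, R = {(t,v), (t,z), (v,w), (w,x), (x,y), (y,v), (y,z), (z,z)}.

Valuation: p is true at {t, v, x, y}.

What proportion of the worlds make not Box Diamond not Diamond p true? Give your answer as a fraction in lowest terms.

t: Box Diamond not Diamond p is F. ✓
v: Box Diamond not Diamond p is F. ✓
w: Box Diamond not Diamond p is F. ✓
x: Box Diamond not Diamond p is T. ✗
y: Box Diamond not Diamond p is F. ✓
z: Box Diamond not Diamond p is T. ✗
That's 4 of 6 worlds, so 4/6 = 2/3.

2/3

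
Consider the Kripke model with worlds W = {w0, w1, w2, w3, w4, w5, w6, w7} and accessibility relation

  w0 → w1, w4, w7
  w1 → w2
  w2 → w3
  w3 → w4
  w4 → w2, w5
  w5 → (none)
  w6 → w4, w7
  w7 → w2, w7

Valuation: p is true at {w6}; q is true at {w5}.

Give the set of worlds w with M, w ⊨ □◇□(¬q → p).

{w3, w5}

w0: successors {w1, w4, w7}; ◇□(¬q → p) there: w1:F, w4:T, w7:F. ✗
w1: successors {w2}; ◇□(¬q → p) there: w2:F. ✗
w2: successors {w3}; ◇□(¬q → p) there: w3:F. ✗
w3: successors {w4}; ◇□(¬q → p) there: w4:T. ✓
w4: successors {w2, w5}; ◇□(¬q → p) there: w2:F, w5:F. ✗
w5: no successors, so □◇□(¬q → p) holds vacuously. ✓
w6: successors {w4, w7}; ◇□(¬q → p) there: w4:T, w7:F. ✗
w7: successors {w2, w7}; ◇□(¬q → p) there: w2:F, w7:F. ✗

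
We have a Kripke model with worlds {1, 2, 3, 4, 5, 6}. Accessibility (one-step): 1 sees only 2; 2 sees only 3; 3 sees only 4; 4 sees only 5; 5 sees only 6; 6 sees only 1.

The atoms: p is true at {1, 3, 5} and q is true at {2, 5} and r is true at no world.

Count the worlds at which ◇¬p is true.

3

1: successors {2}; ¬p there: 2:T. ✓
2: successors {3}; ¬p there: 3:F. ✗
3: successors {4}; ¬p there: 4:T. ✓
4: successors {5}; ¬p there: 5:F. ✗
5: successors {6}; ¬p there: 6:T. ✓
6: successors {1}; ¬p there: 1:F. ✗
Satisfying worlds: {1, 3, 5}.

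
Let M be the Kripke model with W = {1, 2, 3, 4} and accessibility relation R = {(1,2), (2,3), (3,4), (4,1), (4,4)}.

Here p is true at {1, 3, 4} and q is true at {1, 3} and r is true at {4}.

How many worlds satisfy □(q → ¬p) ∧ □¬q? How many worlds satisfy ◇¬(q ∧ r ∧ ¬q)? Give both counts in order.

2 and 4

For □(q → ¬p) ∧ □¬q:
1: □(q → ¬p) is T, □¬q is T. ✓
2: □(q → ¬p) is F, □¬q is F. ✗
3: □(q → ¬p) is T, □¬q is T. ✓
4: □(q → ¬p) is F, □¬q is F. ✗
— 2 worlds.
For ◇¬(q ∧ r ∧ ¬q):
1: successors {2}; ¬(q ∧ r ∧ ¬q) there: 2:T. ✓
2: successors {3}; ¬(q ∧ r ∧ ¬q) there: 3:T. ✓
3: successors {4}; ¬(q ∧ r ∧ ¬q) there: 4:T. ✓
4: successors {1, 4}; ¬(q ∧ r ∧ ¬q) there: 1:T, 4:T. ✓
— 4 worlds.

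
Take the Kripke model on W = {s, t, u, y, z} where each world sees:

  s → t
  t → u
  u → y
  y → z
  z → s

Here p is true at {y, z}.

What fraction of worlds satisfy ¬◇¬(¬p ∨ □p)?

s: ◇¬(¬p ∨ □p) is F. ✓
t: ◇¬(¬p ∨ □p) is F. ✓
u: ◇¬(¬p ∨ □p) is F. ✓
y: ◇¬(¬p ∨ □p) is T. ✗
z: ◇¬(¬p ∨ □p) is F. ✓
That's 4 of 5 worlds, so 4/5.

4/5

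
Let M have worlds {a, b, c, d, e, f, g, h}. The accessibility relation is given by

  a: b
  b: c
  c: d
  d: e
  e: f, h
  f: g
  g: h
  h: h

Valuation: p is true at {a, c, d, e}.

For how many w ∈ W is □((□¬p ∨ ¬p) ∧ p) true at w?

a: successors {b}; (□¬p ∨ ¬p) ∧ p there: b:F. ✗
b: successors {c}; (□¬p ∨ ¬p) ∧ p there: c:F. ✗
c: successors {d}; (□¬p ∨ ¬p) ∧ p there: d:F. ✗
d: successors {e}; (□¬p ∨ ¬p) ∧ p there: e:T. ✓
e: successors {f, h}; (□¬p ∨ ¬p) ∧ p there: f:F, h:F. ✗
f: successors {g}; (□¬p ∨ ¬p) ∧ p there: g:F. ✗
g: successors {h}; (□¬p ∨ ¬p) ∧ p there: h:F. ✗
h: successors {h}; (□¬p ∨ ¬p) ∧ p there: h:F. ✗
Satisfying worlds: {d}.

1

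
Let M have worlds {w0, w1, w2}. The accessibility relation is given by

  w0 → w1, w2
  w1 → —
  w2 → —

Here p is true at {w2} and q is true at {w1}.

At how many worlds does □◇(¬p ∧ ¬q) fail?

w0: successors {w1, w2}; ◇(¬p ∧ ¬q) there: w1:F, w2:F. ✗
w1: no successors, so □◇(¬p ∧ ¬q) holds vacuously. ✓
w2: no successors, so □◇(¬p ∧ ¬q) holds vacuously. ✓
Satisfying worlds: {w1, w2}.
So □◇(¬p ∧ ¬q) fails at the other 1 world.

1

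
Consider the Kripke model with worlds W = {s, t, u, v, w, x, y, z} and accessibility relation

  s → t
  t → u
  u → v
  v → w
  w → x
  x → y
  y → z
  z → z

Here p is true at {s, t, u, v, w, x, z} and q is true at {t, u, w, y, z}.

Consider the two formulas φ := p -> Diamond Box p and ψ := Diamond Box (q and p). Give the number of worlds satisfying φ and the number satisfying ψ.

For p -> Diamond Box p:
s: p is T, Diamond Box p is T. ✓
t: p is T, Diamond Box p is T. ✓
u: p is T, Diamond Box p is T. ✓
v: p is T, Diamond Box p is T. ✓
w: p is T, Diamond Box p is F. ✗
x: p is T, Diamond Box p is T. ✓
y: p is F, Diamond Box p is T. ✓
z: p is T, Diamond Box p is T. ✓
— 7 worlds.
For Diamond Box (q and p):
s: successors {t}; Box (q and p) there: t:T. ✓
t: successors {u}; Box (q and p) there: u:F. ✗
u: successors {v}; Box (q and p) there: v:T. ✓
v: successors {w}; Box (q and p) there: w:F. ✗
w: successors {x}; Box (q and p) there: x:F. ✗
x: successors {y}; Box (q and p) there: y:T. ✓
y: successors {z}; Box (q and p) there: z:T. ✓
z: successors {z}; Box (q and p) there: z:T. ✓
— 5 worlds.

7 and 5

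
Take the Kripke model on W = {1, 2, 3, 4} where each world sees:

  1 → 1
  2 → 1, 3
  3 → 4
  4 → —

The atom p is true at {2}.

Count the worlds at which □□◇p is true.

1: successors {1}; □◇p there: 1:F. ✗
2: successors {1, 3}; □◇p there: 1:F, 3:F. ✗
3: successors {4}; □◇p there: 4:T. ✓
4: no successors, so □□◇p holds vacuously. ✓
Satisfying worlds: {3, 4}.

2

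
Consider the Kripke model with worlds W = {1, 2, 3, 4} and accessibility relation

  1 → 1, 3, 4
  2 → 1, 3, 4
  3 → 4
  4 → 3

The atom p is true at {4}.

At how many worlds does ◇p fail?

1: successors {1, 3, 4}; p there: 1:F, 3:F, 4:T. ✓
2: successors {1, 3, 4}; p there: 1:F, 3:F, 4:T. ✓
3: successors {4}; p there: 4:T. ✓
4: successors {3}; p there: 3:F. ✗
Satisfying worlds: {1, 2, 3}.
So ◇p fails at the other 1 world.

1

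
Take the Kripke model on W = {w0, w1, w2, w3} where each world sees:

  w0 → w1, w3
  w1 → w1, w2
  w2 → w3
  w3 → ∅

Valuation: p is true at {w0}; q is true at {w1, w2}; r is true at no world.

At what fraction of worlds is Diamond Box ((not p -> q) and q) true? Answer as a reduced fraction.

3/4

w0: successors {w1, w3}; Box ((not p -> q) and q) there: w1:T, w3:T. ✓
w1: successors {w1, w2}; Box ((not p -> q) and q) there: w1:T, w2:F. ✓
w2: successors {w3}; Box ((not p -> q) and q) there: w3:T. ✓
w3: no successors, so Diamond Box ((not p -> q) and q) fails. ✗
That's 3 of 4 worlds, so 3/4.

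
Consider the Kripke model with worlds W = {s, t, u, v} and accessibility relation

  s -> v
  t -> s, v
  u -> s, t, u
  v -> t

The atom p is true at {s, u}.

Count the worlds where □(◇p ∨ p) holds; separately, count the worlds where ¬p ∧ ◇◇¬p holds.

2 and 2

For □(◇p ∨ p):
s: successors {v}; ◇p ∨ p there: v:F. ✗
t: successors {s, v}; ◇p ∨ p there: s:T, v:F. ✗
u: successors {s, t, u}; ◇p ∨ p there: s:T, t:T, u:T. ✓
v: successors {t}; ◇p ∨ p there: t:T. ✓
— 2 worlds.
For ¬p ∧ ◇◇¬p:
s: ¬p is F, ◇◇¬p is T. ✗
t: ¬p is T, ◇◇¬p is T. ✓
u: ¬p is F, ◇◇¬p is T. ✗
v: ¬p is T, ◇◇¬p is T. ✓
— 2 worlds.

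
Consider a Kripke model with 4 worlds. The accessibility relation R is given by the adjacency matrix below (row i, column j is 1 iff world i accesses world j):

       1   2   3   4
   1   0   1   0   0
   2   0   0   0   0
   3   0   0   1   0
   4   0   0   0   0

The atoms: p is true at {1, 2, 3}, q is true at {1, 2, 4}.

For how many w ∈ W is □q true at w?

3

1: successors {2}; q there: 2:T. ✓
2: no successors, so □q holds vacuously. ✓
3: successors {3}; q there: 3:F. ✗
4: no successors, so □q holds vacuously. ✓
Satisfying worlds: {1, 2, 4}.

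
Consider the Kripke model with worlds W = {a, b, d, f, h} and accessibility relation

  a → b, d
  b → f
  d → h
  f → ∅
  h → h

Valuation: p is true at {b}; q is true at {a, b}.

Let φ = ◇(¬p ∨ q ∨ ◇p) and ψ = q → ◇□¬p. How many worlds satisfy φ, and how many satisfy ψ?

For ◇(¬p ∨ q ∨ ◇p):
a: successors {b, d}; ¬p ∨ q ∨ ◇p there: b:T, d:T. ✓
b: successors {f}; ¬p ∨ q ∨ ◇p there: f:T. ✓
d: successors {h}; ¬p ∨ q ∨ ◇p there: h:T. ✓
f: no successors, so ◇(¬p ∨ q ∨ ◇p) fails. ✗
h: successors {h}; ¬p ∨ q ∨ ◇p there: h:T. ✓
— 4 worlds.
For q → ◇□¬p:
a: q is T, ◇□¬p is T. ✓
b: q is T, ◇□¬p is T. ✓
d: q is F, ◇□¬p is T. ✓
f: q is F, ◇□¬p is F. ✓
h: q is F, ◇□¬p is T. ✓
— 5 worlds.

4 and 5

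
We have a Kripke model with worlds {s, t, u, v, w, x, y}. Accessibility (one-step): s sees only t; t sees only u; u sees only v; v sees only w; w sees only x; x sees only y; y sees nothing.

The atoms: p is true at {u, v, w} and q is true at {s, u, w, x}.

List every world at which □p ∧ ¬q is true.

{t, v, y}

s: □p is F, ¬q is F. ✗
t: □p is T, ¬q is T. ✓
u: □p is T, ¬q is F. ✗
v: □p is T, ¬q is T. ✓
w: □p is F, ¬q is F. ✗
x: □p is F, ¬q is F. ✗
y: □p is T, ¬q is T. ✓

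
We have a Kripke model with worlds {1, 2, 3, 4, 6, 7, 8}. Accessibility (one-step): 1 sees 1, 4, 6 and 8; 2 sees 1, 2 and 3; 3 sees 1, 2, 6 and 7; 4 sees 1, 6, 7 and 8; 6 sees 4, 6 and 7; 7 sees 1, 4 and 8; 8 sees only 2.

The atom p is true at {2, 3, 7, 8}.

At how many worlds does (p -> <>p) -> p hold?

1: p -> <>p is T, p is F. ✗
2: p -> <>p is T, p is T. ✓
3: p -> <>p is T, p is T. ✓
4: p -> <>p is T, p is F. ✗
6: p -> <>p is T, p is F. ✗
7: p -> <>p is T, p is T. ✓
8: p -> <>p is T, p is T. ✓
Satisfying worlds: {2, 3, 7, 8}.

4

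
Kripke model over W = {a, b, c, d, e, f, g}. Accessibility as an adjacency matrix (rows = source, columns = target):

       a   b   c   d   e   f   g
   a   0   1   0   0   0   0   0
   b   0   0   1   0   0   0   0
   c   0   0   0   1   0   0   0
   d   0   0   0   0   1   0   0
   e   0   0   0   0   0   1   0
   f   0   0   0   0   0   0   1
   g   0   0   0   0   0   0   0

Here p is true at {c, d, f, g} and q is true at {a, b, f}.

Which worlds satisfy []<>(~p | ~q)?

{a, b, c, e, g}

a: successors {b}; <>(~p | ~q) there: b:T. ✓
b: successors {c}; <>(~p | ~q) there: c:T. ✓
c: successors {d}; <>(~p | ~q) there: d:T. ✓
d: successors {e}; <>(~p | ~q) there: e:F. ✗
e: successors {f}; <>(~p | ~q) there: f:T. ✓
f: successors {g}; <>(~p | ~q) there: g:F. ✗
g: no successors, so []<>(~p | ~q) holds vacuously. ✓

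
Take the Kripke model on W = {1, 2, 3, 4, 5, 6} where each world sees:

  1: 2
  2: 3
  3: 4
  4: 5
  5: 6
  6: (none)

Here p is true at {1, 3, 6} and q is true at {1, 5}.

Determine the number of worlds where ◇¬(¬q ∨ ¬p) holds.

0

1: successors {2}; ¬(¬q ∨ ¬p) there: 2:F. ✗
2: successors {3}; ¬(¬q ∨ ¬p) there: 3:F. ✗
3: successors {4}; ¬(¬q ∨ ¬p) there: 4:F. ✗
4: successors {5}; ¬(¬q ∨ ¬p) there: 5:F. ✗
5: successors {6}; ¬(¬q ∨ ¬p) there: 6:F. ✗
6: no successors, so ◇¬(¬q ∨ ¬p) fails. ✗
Satisfying worlds: ∅.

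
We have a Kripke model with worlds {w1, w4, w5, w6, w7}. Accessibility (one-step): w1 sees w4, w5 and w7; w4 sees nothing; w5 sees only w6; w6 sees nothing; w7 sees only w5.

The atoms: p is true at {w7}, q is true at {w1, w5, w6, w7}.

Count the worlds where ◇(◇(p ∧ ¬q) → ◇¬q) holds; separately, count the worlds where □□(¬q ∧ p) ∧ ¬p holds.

3 and 3

For ◇(◇(p ∧ ¬q) → ◇¬q):
w1: successors {w4, w5, w7}; ◇(p ∧ ¬q) → ◇¬q there: w4:T, w5:T, w7:T. ✓
w4: no successors, so ◇(◇(p ∧ ¬q) → ◇¬q) fails. ✗
w5: successors {w6}; ◇(p ∧ ¬q) → ◇¬q there: w6:T. ✓
w6: no successors, so ◇(◇(p ∧ ¬q) → ◇¬q) fails. ✗
w7: successors {w5}; ◇(p ∧ ¬q) → ◇¬q there: w5:T. ✓
— 3 worlds.
For □□(¬q ∧ p) ∧ ¬p:
w1: □□(¬q ∧ p) is F, ¬p is T. ✗
w4: □□(¬q ∧ p) is T, ¬p is T. ✓
w5: □□(¬q ∧ p) is T, ¬p is T. ✓
w6: □□(¬q ∧ p) is T, ¬p is T. ✓
w7: □□(¬q ∧ p) is F, ¬p is F. ✗
— 3 worlds.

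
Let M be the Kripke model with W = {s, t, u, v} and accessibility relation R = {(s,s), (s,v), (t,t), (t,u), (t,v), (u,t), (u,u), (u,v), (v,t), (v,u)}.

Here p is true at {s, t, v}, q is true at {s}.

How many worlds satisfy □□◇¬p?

s: successors {s, v}; □◇¬p there: s:F, v:T. ✗
t: successors {t, u, v}; □◇¬p there: t:T, u:T, v:T. ✓
u: successors {t, u, v}; □◇¬p there: t:T, u:T, v:T. ✓
v: successors {t, u}; □◇¬p there: t:T, u:T. ✓
Satisfying worlds: {t, u, v}.

3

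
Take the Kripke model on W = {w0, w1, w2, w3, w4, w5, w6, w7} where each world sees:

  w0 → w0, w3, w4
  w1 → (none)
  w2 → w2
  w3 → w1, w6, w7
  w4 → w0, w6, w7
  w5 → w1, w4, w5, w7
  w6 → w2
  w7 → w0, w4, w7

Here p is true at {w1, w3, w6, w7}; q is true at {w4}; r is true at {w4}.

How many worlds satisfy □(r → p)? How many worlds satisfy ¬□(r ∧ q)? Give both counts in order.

5 and 7

For □(r → p):
w0: successors {w0, w3, w4}; r → p there: w0:T, w3:T, w4:F. ✗
w1: no successors, so □(r → p) holds vacuously. ✓
w2: successors {w2}; r → p there: w2:T. ✓
w3: successors {w1, w6, w7}; r → p there: w1:T, w6:T, w7:T. ✓
w4: successors {w0, w6, w7}; r → p there: w0:T, w6:T, w7:T. ✓
w5: successors {w1, w4, w5, w7}; r → p there: w1:T, w4:F, w5:T, w7:T. ✗
w6: successors {w2}; r → p there: w2:T. ✓
w7: successors {w0, w4, w7}; r → p there: w0:T, w4:F, w7:T. ✗
— 5 worlds.
For ¬□(r ∧ q):
w0: □(r ∧ q) is F. ✓
w1: □(r ∧ q) is T. ✗
w2: □(r ∧ q) is F. ✓
w3: □(r ∧ q) is F. ✓
w4: □(r ∧ q) is F. ✓
w5: □(r ∧ q) is F. ✓
w6: □(r ∧ q) is F. ✓
w7: □(r ∧ q) is F. ✓
— 7 worlds.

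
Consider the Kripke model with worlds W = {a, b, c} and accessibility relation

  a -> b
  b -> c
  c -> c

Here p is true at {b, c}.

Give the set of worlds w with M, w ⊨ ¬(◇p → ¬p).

{b, c}

a: ◇p → ¬p is T. ✗
b: ◇p → ¬p is F. ✓
c: ◇p → ¬p is F. ✓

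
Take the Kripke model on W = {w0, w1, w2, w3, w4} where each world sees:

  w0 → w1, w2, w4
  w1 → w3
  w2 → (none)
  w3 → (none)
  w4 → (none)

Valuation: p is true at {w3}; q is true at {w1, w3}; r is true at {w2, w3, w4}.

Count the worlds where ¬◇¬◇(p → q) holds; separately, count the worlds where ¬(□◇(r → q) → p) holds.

For ¬◇¬◇(p → q):
w0: ◇¬◇(p → q) is T. ✗
w1: ◇¬◇(p → q) is T. ✗
w2: ◇¬◇(p → q) is F. ✓
w3: ◇¬◇(p → q) is F. ✓
w4: ◇¬◇(p → q) is F. ✓
— 3 worlds.
For ¬(□◇(r → q) → p):
w0: □◇(r → q) → p is T. ✗
w1: □◇(r → q) → p is T. ✗
w2: □◇(r → q) → p is F. ✓
w3: □◇(r → q) → p is T. ✗
w4: □◇(r → q) → p is F. ✓
— 2 worlds.

3 and 2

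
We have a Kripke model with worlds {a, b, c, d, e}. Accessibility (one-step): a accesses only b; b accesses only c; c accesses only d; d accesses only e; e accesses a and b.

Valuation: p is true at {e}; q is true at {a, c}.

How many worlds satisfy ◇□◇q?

a: successors {b}; □◇q there: b:F. ✗
b: successors {c}; □◇q there: c:F. ✗
c: successors {d}; □◇q there: d:T. ✓
d: successors {e}; □◇q there: e:F. ✗
e: successors {a, b}; □◇q there: a:T, b:F. ✓
Satisfying worlds: {c, e}.

2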